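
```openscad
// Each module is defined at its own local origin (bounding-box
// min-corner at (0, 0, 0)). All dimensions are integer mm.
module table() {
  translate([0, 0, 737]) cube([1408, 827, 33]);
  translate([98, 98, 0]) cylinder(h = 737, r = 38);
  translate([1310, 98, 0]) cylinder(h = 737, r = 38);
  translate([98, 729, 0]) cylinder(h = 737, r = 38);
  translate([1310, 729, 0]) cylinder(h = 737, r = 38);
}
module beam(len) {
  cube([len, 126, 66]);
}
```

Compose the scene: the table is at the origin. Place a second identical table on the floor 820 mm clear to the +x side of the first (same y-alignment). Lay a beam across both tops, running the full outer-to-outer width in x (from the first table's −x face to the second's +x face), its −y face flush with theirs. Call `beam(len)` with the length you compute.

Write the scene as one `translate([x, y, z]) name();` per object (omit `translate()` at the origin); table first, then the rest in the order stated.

table();
translate([2228, 0, 0]) table();
translate([0, 0, 770]) beam(3636);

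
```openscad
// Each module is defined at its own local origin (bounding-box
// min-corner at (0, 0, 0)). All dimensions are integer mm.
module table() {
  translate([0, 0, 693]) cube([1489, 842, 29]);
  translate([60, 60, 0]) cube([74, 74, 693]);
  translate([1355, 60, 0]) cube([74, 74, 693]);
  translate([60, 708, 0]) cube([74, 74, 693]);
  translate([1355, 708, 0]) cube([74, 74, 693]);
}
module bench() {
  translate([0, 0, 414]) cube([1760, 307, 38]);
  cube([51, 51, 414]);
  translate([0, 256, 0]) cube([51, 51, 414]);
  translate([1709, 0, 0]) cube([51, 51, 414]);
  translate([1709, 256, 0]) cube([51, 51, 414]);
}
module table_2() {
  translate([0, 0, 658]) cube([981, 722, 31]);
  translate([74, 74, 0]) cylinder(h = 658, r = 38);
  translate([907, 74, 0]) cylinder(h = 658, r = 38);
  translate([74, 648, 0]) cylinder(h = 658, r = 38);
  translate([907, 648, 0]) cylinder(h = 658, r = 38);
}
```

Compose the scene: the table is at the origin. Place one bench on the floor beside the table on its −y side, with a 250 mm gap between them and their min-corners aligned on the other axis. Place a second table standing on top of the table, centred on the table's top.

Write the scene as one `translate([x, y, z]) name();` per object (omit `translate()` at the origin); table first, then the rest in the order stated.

table();
translate([0, -557, 0]) bench();
translate([254, 60, 722]) table_2();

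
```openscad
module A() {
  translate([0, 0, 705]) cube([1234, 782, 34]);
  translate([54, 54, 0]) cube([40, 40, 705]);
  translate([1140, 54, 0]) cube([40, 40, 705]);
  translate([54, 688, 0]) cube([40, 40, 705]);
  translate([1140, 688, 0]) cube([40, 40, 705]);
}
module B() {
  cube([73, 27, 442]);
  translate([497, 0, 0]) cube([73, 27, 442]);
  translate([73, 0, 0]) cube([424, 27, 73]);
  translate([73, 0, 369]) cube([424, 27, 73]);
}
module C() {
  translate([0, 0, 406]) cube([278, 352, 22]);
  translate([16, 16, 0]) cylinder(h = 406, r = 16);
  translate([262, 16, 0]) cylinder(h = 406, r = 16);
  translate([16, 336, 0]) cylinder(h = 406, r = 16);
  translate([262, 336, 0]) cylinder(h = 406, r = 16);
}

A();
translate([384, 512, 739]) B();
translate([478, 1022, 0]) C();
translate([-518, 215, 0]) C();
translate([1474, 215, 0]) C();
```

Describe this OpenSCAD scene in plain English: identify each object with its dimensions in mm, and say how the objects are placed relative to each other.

A is a table with a 1234×782 mm rectangular top, 34 mm thick, top surface at z = 739 mm, supported by four 40×40 mm square legs, each inset 54 mm from the nearest pair of top edges, running from the floor.

B is a picture frame with a 424×296 mm rectangular opening (x by z) and a uniform 73 mm border on every side. Frame depth is 27 mm along y. It is built from two vertical stiles running the full outside height and two horizontal rails spanning the gap between the stiles.

C is a four-legged stool. The seat is a 278×352×22 mm slab whose top surface is at z = 428 mm; four round legs, each 32 mm in diameter, run from the floor (z = 0) to the underside of the seat, each leg's axis is inset half a diameter from the nearest pair of seat edges (so the leg's bounding box is flush with the corner).

The picture frame is on top of the table. Three stools sit around the table at the +y, −x, +x sides.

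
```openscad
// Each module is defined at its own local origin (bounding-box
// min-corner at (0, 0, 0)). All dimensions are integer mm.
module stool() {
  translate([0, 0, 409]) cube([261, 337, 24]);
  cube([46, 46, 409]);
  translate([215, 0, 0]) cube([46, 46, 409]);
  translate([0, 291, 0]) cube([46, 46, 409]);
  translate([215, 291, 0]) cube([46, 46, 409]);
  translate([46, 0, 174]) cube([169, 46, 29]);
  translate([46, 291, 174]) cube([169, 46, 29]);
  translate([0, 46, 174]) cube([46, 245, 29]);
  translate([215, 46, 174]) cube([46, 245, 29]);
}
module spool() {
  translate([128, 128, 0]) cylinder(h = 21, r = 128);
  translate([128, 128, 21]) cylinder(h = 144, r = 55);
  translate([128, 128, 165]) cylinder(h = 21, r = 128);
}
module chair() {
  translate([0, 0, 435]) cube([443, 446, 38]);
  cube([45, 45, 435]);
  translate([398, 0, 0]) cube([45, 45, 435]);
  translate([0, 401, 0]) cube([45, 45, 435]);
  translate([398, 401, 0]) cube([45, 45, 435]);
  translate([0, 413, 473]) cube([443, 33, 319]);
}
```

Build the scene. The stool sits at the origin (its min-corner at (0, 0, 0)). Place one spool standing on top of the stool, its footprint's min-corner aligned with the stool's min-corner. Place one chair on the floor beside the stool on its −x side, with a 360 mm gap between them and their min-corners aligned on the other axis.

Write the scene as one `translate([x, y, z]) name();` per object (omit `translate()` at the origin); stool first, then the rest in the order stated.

stool();
translate([0, 0, 433]) spool();
translate([-803, 0, 0]) chair();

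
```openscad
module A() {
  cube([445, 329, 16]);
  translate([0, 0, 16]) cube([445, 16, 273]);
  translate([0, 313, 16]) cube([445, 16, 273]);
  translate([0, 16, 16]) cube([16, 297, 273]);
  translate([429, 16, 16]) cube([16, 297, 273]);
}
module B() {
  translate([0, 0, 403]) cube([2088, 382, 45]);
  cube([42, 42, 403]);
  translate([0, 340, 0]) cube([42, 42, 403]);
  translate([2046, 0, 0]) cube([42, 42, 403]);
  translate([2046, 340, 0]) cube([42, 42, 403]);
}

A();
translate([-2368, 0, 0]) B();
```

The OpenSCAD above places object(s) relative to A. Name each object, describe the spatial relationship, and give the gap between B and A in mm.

The bench's nearest face is 280 mm from the open box's −x face.

A is an open box. B is a bench. The bench is on the floor beside the open box on its −x side. The gap between the bench and the open box is 280 mm.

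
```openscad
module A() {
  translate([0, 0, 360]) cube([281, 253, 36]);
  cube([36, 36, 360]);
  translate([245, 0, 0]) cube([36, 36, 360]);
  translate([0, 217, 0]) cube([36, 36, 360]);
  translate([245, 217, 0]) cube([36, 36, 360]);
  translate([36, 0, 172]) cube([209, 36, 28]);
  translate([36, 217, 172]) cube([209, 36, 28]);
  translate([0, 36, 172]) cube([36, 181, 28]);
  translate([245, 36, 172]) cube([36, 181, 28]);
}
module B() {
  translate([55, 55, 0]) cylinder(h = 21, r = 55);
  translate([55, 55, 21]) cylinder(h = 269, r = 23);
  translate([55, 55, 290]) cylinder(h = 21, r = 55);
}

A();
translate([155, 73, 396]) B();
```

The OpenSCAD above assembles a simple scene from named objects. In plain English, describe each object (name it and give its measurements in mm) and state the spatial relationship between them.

A is a four-legged stool. The seat is 281×253 mm, 36 mm thick, top at z = 396 mm. It stands on four square legs, each 36×36 mm in cross-section, from z = 0 to the seat underside, each flush with a corner of the seat. Four stretchers, 36 mm wide and 28 mm tall, connect adjacent legs with their undersides at z = 172 mm, each running between the inner faces of the legs it joins and aligned with the legs' outer faces on the other axis.

B is a spool: two coaxial disc flanges of radius 55 mm and thickness 21 mm, joined by a core cylinder of radius 23 mm and height 269 mm. The lower flange rests on z = 0 and the three cylinders share a vertical axis.

The spool is on top of the stool.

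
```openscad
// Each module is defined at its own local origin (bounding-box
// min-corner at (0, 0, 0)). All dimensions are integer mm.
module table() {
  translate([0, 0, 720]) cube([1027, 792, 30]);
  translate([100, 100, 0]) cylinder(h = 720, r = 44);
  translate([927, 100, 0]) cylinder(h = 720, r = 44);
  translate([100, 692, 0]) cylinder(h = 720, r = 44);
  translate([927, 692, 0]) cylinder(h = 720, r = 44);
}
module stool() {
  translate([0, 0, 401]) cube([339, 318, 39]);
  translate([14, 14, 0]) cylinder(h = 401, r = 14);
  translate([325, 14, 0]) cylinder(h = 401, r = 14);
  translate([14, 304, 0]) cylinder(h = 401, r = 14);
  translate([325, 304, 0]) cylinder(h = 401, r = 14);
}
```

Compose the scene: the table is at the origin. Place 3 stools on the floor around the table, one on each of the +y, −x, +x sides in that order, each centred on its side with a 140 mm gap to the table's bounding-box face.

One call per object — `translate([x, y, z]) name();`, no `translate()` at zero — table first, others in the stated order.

table();
translate([344, 932, 0]) stool();
translate([-479, 237, 0]) stool();
translate([1167, 237, 0]) stool();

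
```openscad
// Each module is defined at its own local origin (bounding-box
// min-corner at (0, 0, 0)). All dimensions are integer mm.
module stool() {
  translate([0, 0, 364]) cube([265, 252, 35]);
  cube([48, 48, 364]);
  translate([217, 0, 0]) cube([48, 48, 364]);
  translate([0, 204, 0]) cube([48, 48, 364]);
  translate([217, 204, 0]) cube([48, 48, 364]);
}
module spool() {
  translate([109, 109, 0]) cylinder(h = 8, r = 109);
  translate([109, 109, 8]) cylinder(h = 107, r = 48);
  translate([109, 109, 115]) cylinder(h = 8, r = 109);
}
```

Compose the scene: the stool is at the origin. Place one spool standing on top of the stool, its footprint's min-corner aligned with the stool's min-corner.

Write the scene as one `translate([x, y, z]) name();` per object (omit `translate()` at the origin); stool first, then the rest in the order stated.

stool();
translate([0, 0, 399]) spool();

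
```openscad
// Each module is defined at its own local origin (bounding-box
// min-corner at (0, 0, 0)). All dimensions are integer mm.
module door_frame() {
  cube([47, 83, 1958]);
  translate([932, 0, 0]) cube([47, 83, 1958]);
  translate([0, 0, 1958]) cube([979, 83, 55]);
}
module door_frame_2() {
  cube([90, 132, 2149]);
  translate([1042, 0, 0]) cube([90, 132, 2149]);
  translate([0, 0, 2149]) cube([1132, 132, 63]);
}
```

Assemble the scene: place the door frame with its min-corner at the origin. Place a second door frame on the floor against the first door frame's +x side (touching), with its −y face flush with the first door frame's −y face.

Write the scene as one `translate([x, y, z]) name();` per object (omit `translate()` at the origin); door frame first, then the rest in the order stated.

door_frame();
translate([979, 0, 0]) door_frame_2();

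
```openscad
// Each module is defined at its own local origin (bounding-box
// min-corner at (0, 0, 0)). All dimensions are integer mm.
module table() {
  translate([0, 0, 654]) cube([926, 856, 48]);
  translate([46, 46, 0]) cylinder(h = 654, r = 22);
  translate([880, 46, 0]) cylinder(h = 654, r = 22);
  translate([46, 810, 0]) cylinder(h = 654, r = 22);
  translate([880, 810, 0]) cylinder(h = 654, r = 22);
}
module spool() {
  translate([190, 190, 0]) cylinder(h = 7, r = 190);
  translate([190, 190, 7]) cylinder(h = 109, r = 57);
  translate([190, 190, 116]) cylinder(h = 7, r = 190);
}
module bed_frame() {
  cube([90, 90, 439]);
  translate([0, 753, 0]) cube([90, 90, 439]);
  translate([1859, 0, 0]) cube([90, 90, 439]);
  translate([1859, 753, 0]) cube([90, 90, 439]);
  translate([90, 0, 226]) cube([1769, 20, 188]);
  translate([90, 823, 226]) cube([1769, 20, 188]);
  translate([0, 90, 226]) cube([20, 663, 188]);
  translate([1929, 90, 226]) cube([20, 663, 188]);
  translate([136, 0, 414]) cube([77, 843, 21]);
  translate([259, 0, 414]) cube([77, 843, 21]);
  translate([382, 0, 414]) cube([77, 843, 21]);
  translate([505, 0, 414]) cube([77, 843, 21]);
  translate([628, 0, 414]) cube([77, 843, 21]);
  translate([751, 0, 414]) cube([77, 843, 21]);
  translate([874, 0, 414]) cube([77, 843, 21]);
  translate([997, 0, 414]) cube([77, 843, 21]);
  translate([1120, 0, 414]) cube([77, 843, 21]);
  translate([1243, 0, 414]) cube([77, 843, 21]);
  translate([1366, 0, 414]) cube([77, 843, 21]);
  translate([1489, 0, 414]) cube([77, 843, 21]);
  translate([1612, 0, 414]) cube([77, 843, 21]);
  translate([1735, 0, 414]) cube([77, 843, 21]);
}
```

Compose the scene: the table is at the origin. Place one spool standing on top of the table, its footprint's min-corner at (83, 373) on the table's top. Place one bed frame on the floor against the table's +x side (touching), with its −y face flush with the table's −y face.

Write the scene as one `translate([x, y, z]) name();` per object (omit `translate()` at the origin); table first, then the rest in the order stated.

table();
translate([83, 373, 702]) spool();
translate([926, 0, 0]) bed_frame();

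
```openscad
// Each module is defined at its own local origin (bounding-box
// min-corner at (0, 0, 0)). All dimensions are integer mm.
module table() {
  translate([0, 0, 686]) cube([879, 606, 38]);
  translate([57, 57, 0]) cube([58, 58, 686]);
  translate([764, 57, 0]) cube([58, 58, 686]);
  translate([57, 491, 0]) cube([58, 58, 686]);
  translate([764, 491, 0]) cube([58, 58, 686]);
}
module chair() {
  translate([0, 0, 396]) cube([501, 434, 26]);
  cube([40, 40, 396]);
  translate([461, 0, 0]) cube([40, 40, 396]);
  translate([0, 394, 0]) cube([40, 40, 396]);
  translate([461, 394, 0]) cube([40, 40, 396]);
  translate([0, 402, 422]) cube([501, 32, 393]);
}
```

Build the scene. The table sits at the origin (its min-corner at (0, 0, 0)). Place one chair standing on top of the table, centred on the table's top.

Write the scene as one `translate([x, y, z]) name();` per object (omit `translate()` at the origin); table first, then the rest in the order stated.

table();
translate([189, 86, 724]) chair();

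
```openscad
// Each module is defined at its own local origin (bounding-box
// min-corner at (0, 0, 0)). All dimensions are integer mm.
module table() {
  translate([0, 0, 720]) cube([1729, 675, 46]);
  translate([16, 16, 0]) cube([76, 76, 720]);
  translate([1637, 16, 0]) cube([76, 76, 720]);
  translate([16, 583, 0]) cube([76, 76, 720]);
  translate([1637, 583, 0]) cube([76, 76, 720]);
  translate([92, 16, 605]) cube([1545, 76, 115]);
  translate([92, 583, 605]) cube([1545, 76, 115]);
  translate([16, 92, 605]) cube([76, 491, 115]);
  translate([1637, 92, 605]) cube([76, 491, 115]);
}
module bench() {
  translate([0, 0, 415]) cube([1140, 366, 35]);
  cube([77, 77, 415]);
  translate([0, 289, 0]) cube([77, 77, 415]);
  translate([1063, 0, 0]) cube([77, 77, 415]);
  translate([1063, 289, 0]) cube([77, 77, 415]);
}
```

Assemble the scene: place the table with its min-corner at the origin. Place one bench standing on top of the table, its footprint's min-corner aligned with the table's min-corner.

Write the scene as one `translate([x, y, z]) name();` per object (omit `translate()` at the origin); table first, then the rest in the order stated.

table();
translate([0, 0, 766]) bench();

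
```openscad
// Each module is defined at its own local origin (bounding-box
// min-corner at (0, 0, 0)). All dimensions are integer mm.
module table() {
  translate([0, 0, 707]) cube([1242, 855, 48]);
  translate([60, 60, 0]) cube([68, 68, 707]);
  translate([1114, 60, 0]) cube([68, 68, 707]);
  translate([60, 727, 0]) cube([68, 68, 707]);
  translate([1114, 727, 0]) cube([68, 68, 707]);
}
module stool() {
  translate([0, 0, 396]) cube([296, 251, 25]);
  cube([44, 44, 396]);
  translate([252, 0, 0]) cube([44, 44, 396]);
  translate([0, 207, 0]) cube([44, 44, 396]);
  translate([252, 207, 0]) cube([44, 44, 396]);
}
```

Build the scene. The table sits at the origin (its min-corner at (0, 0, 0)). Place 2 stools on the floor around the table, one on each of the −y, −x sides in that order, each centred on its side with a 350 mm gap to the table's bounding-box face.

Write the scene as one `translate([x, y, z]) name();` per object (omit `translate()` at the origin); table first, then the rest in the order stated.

table();
translate([473, -601, 0]) stool();
translate([-646, 302, 0]) stool();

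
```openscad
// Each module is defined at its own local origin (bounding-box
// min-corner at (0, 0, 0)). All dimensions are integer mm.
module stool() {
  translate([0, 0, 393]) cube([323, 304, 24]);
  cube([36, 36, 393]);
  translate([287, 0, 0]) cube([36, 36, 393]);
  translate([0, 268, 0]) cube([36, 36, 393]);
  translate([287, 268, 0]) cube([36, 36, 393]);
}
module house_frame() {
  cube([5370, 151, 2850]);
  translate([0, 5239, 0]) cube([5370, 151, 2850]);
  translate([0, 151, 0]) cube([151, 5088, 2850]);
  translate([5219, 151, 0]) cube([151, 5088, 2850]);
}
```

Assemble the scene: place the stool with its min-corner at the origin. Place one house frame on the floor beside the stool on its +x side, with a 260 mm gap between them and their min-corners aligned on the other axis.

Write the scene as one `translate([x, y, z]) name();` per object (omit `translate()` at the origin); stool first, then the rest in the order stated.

stool();
translate([583, 0, 0]) house_frame();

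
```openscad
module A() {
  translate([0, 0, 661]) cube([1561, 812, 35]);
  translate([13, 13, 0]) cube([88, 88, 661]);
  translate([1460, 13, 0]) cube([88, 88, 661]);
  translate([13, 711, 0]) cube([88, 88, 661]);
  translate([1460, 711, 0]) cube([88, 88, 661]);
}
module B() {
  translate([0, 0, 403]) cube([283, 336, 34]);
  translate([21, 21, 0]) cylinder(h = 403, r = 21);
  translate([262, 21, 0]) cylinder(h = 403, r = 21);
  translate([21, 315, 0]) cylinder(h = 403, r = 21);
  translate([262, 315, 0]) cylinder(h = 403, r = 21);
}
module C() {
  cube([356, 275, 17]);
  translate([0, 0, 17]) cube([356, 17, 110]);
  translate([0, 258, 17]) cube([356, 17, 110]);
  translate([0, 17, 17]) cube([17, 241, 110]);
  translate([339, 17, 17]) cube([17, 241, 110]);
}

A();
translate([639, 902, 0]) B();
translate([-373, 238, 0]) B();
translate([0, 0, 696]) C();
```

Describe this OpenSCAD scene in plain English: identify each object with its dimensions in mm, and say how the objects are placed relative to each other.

A is a table: top 1561 mm (x) × 812 mm (y), 35 mm thick, upper face at z = 696 mm, on four 88×88 mm square legs, each inset 13 mm from the nearest pair of top edges, running from z = 0 to the bottom of the top.

B is a four-legged stool. The seat is a 283×336×34 mm slab whose top surface is at z = 437 mm; four round legs, each 42 mm in diameter, run from the floor (z = 0) to the underside of the seat, each leg's axis is inset half a diameter from the nearest pair of seat edges (so the leg's bounding box is flush with the corner).

C is an open-topped rectangular box: outside dimensions 356×275×127 mm, with a uniform wall and base thickness of 17 mm. The base is a full 356×275 slab on the floor; four walls sit on top of the base. The front and back walls (the −y and +y sides) span the full width; the two side walls fit between them.

Two stools sit around the table at the +y, −x sides. The open box is on top of the table.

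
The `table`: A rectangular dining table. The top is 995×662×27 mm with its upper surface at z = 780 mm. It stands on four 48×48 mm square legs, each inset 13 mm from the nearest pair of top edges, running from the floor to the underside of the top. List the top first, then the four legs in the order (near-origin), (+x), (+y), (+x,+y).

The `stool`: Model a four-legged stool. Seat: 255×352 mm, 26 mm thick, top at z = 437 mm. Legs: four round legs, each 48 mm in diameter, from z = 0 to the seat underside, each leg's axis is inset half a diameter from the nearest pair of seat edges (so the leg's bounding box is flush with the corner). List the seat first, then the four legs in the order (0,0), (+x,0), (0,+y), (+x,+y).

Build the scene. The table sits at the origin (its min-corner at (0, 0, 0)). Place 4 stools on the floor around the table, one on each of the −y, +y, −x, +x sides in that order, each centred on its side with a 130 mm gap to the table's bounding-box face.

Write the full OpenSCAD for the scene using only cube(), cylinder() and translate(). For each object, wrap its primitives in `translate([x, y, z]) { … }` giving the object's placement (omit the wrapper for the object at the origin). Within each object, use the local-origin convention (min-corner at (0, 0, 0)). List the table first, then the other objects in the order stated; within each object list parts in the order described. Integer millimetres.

translate([0, 0, 753]) cube([995, 662, 27]);
translate([13, 13, 0]) cube([48, 48, 753]);
translate([934, 13, 0]) cube([48, 48, 753]);
translate([13, 601, 0]) cube([48, 48, 753]);
translate([934, 601, 0]) cube([48, 48, 753]);
translate([370, -482, 0]) {
  translate([0, 0, 411]) cube([255, 352, 26]);
  translate([24, 24, 0]) cylinder(h = 411, r = 24);
  translate([231, 24, 0]) cylinder(h = 411, r = 24);
  translate([24, 328, 0]) cylinder(h = 411, r = 24);
  translate([231, 328, 0]) cylinder(h = 411, r = 24);
}
translate([370, 792, 0]) {
  translate([0, 0, 411]) cube([255, 352, 26]);
  translate([24, 24, 0]) cylinder(h = 411, r = 24);
  translate([231, 24, 0]) cylinder(h = 411, r = 24);
  translate([24, 328, 0]) cylinder(h = 411, r = 24);
  translate([231, 328, 0]) cylinder(h = 411, r = 24);
}
translate([-385, 155, 0]) {
  translate([0, 0, 411]) cube([255, 352, 26]);
  translate([24, 24, 0]) cylinder(h = 411, r = 24);
  translate([231, 24, 0]) cylinder(h = 411, r = 24);
  translate([24, 328, 0]) cylinder(h = 411, r = 24);
  translate([231, 328, 0]) cylinder(h = 411, r = 24);
}
translate([1125, 155, 0]) {
  translate([0, 0, 411]) cube([255, 352, 26]);
  translate([24, 24, 0]) cylinder(h = 411, r = 24);
  translate([231, 24, 0]) cylinder(h = 411, r = 24);
  translate([24, 328, 0]) cylinder(h = 411, r = 24);
  translate([231, 328, 0]) cylinder(h = 411, r = 24);
}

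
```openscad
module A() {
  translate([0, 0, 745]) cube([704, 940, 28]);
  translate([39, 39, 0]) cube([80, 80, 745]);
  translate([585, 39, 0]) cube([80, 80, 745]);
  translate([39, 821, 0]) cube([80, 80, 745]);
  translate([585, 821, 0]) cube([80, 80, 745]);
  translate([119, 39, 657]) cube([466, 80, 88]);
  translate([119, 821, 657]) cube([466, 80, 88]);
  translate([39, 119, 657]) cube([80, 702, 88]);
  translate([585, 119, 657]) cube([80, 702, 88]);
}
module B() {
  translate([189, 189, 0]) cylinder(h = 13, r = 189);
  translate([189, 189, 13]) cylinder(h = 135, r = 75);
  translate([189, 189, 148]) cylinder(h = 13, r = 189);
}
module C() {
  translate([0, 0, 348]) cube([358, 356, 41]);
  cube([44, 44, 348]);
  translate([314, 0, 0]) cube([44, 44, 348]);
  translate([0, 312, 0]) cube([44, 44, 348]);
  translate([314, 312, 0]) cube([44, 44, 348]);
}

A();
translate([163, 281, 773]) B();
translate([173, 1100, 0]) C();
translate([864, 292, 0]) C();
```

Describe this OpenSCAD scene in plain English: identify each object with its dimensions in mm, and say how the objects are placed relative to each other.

A is a table: top 704 mm (x) × 940 mm (y), 28 mm thick, upper face at z = 773 mm, on four 80×80 mm square legs, each inset 39 mm from the nearest pair of top edges, running from z = 0 to the bottom of the top. Four apron rails, 80 mm thick and 88 mm tall, run between adjacent legs with their top edges flush with the underside of the top and their outer faces flush with the legs' outer faces.

B is a spool: two coaxial disc flanges of radius 189 mm and thickness 13 mm, joined by a core cylinder of radius 75 mm and height 135 mm. The lower flange rests on z = 0 and the three cylinders share a vertical axis.

C is a four-legged stool. The seat is 358×356 mm, 41 mm thick, top at z = 389 mm. It stands on four square legs, each 44×44 mm in cross-section, from z = 0 to the seat underside, each flush with a corner of the seat.

The spool is on top of the table, centred. Two stools sit around the table at the +y, +x sides.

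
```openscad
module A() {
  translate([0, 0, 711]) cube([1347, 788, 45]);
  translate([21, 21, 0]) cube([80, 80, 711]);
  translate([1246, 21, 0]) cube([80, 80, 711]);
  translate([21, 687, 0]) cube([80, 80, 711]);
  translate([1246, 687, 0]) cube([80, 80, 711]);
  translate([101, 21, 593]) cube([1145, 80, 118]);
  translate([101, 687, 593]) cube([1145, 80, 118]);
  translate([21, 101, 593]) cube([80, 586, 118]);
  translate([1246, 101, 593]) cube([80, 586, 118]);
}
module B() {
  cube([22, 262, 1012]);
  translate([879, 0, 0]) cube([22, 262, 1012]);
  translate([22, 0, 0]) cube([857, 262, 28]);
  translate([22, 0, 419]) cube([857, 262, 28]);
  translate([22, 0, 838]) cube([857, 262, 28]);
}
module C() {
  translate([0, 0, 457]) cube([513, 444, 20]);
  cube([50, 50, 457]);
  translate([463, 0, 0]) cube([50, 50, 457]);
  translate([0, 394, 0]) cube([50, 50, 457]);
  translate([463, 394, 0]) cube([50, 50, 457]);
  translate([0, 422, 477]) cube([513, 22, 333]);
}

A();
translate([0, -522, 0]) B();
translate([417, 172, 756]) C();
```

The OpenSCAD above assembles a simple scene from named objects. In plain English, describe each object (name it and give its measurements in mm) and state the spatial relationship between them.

A is a table: top 1347 mm (x) × 788 mm (y), 45 mm thick, upper face at z = 756 mm, on four 80×80 mm square legs, each inset 21 mm from the nearest pair of top edges, running from z = 0 to the bottom of the top. Four apron rails, 80 mm thick and 118 mm tall, run between adjacent legs with their top edges flush with the underside of the top and their outer faces flush with the legs' outer faces.

B is a bookshelf 901 mm wide overall, 262 mm deep and 1012 mm tall. The two sides are 22 mm thick vertical panels. 3 horizontal shelves of 28 mm thickness span between the inner faces of the sides; the lowest shelf sits on the floor and shelves are stacked with a clear vertical gap of 391 mm between each pair.

C is a chair. The seat is a 513×444×20 mm slab with its top at z = 477 mm, on four 50×50 mm corner legs (flush with the seat edges, standing on z = 0). A flat backrest 22 mm thick, 333 mm tall, spans the full seat width and rises from the seat top along its +y edge, rear face flush with the rear of the seat.

The bookshelf is on the floor beside the table on its −y side. The chair is on top of the table, centred.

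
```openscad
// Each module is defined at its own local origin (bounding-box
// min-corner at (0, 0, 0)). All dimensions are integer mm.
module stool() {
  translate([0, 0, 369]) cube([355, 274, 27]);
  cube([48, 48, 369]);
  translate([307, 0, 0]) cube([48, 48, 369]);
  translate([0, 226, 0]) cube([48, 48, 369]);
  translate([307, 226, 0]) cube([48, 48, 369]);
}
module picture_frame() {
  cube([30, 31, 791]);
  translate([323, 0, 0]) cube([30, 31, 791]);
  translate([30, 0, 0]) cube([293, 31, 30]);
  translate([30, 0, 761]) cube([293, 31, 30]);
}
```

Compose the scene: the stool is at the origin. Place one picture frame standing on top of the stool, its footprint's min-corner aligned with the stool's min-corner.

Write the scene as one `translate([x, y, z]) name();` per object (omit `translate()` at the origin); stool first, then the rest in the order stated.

stool();
translate([0, 0, 396]) picture_frame();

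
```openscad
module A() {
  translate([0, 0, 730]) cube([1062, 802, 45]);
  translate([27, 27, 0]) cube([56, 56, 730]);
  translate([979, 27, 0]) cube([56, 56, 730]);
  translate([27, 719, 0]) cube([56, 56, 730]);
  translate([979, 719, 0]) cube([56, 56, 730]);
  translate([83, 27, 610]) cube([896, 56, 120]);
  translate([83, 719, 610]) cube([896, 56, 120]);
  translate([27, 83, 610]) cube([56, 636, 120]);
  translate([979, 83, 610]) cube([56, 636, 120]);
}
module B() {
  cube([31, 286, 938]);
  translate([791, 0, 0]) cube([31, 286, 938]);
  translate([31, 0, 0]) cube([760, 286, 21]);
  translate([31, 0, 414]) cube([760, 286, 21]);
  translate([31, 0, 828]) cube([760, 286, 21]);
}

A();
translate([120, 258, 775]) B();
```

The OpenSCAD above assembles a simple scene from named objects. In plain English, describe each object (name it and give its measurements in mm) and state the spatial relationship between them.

A is a table: top 1062 mm (x) × 802 mm (y), 45 mm thick, upper face at z = 775 mm, on four 56×56 mm square legs, each inset 27 mm from the nearest pair of top edges, running from z = 0 to the bottom of the top. Four apron rails, 56 mm thick and 120 mm tall, run between adjacent legs with their top edges flush with the underside of the top and their outer faces flush with the legs' outer faces.

B is a bookshelf 822 mm wide overall, 286 mm deep and 938 mm tall. The two sides are 31 mm thick vertical panels. 3 horizontal shelves of 21 mm thickness span between the inner faces of the sides; the lowest shelf sits on the floor and shelves are stacked with a clear vertical gap of 393 mm between each pair.

The bookshelf is on top of the table, centred.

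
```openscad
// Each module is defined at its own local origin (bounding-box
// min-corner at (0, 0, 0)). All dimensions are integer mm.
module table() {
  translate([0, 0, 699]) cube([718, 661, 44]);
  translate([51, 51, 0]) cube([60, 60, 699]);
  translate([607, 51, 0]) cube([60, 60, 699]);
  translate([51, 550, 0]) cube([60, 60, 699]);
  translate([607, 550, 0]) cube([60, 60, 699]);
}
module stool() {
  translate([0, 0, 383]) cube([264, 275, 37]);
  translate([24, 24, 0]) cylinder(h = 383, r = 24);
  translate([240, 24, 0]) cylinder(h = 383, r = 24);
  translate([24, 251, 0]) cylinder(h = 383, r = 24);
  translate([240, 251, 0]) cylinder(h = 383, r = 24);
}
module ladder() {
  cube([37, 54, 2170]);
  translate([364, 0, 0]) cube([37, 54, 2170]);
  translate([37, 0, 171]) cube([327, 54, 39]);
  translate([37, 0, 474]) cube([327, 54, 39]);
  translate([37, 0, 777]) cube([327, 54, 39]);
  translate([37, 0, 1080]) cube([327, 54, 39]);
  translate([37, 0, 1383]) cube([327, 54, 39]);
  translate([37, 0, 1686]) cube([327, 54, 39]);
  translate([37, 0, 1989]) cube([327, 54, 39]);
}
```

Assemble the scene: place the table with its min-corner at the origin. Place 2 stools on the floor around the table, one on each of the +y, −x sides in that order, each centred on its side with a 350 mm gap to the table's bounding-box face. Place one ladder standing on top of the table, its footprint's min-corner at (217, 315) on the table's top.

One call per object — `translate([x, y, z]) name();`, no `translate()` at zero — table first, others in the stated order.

table();
translate([227, 1011, 0]) stool();
translate([-614, 193, 0]) stool();
translate([217, 315, 743]) ladder();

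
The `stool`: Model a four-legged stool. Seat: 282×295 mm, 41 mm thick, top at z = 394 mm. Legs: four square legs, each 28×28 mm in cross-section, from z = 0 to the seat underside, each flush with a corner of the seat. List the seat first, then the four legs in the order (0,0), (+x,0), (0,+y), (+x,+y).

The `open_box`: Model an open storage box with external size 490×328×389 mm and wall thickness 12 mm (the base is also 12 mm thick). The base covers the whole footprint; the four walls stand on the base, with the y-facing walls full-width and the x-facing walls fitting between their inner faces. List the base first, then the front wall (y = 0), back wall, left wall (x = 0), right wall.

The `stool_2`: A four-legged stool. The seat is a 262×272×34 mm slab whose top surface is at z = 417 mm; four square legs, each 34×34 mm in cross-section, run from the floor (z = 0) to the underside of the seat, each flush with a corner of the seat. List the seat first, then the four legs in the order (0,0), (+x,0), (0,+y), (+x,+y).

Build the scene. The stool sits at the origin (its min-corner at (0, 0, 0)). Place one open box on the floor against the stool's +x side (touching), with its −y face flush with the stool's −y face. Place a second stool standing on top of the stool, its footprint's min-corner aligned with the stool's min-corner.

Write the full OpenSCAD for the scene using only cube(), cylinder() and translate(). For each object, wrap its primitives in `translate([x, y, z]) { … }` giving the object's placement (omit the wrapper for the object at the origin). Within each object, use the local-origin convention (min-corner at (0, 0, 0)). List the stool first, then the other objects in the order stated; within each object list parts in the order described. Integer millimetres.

translate([0, 0, 353]) cube([282, 295, 41]);
cube([28, 28, 353]);
translate([254, 0, 0]) cube([28, 28, 353]);
translate([0, 267, 0]) cube([28, 28, 353]);
translate([254, 267, 0]) cube([28, 28, 353]);
translate([282, 0, 0]) {
  cube([490, 328, 12]);
  translate([0, 0, 12]) cube([490, 12, 377]);
  translate([0, 316, 12]) cube([490, 12, 377]);
  translate([0, 12, 12]) cube([12, 304, 377]);
  translate([478, 12, 12]) cube([12, 304, 377]);
}
translate([0, 0, 394]) {
  translate([0, 0, 383]) cube([262, 272, 34]);
  cube([34, 34, 383]);
  translate([228, 0, 0]) cube([34, 34, 383]);
  translate([0, 238, 0]) cube([34, 34, 383]);
  translate([228, 238, 0]) cube([34, 34, 383]);
}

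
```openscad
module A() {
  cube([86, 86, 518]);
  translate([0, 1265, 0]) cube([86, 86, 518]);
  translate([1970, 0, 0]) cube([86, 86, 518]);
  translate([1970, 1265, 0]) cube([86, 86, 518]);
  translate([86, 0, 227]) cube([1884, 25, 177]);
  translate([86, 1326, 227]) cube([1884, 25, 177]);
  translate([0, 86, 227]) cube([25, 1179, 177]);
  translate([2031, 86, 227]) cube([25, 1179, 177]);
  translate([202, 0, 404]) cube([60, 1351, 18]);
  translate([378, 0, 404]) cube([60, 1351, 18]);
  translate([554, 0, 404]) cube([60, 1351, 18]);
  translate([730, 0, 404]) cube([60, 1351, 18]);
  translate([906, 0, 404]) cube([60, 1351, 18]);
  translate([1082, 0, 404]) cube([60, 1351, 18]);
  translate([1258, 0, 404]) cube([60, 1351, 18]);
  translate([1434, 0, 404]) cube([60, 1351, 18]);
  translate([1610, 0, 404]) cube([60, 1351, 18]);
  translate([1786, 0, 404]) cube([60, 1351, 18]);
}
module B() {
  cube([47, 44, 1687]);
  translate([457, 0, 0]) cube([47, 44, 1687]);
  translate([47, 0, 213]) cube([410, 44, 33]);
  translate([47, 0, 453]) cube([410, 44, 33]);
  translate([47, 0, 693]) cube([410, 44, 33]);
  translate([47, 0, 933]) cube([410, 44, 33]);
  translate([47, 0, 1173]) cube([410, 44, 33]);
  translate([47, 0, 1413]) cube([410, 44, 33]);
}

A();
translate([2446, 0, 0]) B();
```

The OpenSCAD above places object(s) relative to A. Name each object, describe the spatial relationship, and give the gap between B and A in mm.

A is a bed frame. B is a ladder. The ladder is on the floor beside the bed frame on its +x side. The gap between the ladder and the bed frame is 390 mm.

The ladder's nearest face is 390 mm from the bed frame's +x face.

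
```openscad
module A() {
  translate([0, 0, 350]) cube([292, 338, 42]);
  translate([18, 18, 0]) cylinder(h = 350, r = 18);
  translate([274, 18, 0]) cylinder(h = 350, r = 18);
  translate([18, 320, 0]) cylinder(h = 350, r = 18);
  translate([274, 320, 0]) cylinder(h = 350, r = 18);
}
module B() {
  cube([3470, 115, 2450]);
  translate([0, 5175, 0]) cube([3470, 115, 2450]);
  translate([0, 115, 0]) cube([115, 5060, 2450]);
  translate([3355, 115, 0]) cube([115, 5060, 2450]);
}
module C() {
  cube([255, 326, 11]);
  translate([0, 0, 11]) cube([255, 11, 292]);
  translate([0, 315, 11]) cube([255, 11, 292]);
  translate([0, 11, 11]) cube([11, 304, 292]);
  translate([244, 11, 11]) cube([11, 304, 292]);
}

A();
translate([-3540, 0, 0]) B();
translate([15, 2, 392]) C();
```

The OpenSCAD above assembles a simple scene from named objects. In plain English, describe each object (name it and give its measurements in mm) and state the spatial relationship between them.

A is a simple wooden stool: a rectangular seat 292 mm (x) by 338 mm (y), 42 mm thick, top face at z = 392 mm, on four round legs, each 36 mm in diameter. The legs rest on z = 0, each leg's axis is inset half a diameter from the nearest pair of seat edges (so the leg's bounding box is flush with the corner).

B is a box-shaped house frame (walls only): outside footprint 3470×5290 mm, wall height 2450 mm, wall thickness 115 mm. The two y-facing walls run the full x-width; the two x-facing walls fit between the inner faces of the y-facing walls.

C is an open-topped rectangular box: outside dimensions 255×326×303 mm, with a uniform wall and base thickness of 11 mm. The base is a full 255×326 slab on the floor; four walls sit on top of the base. The front and back walls (the −y and +y sides) span the full width; the two side walls fit between them.

The house frame is on the floor beside the stool on its −x side. The open box is on top of the stool.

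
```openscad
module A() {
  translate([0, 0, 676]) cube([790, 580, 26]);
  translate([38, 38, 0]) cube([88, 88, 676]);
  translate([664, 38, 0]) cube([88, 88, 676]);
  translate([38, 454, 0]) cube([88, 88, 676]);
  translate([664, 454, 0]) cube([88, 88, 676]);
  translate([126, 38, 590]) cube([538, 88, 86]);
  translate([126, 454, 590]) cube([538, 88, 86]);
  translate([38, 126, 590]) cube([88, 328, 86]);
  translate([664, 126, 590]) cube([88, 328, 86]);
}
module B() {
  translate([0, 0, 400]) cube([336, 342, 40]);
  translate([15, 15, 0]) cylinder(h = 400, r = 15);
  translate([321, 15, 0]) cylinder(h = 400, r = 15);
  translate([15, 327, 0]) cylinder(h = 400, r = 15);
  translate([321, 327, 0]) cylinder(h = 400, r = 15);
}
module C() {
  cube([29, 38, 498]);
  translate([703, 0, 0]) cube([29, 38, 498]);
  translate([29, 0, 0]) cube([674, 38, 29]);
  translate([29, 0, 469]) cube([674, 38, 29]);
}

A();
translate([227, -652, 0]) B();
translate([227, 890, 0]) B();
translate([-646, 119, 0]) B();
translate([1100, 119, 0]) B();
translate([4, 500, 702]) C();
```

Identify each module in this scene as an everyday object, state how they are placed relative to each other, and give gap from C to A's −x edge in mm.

The picture frame's min-x is at 4; the table's min-x is 0; gap = 4 mm.

A is a table. B is a stool. C is a picture frame. Four stools sit around the table at the −y, +y, −x, +x sides. The picture frame is on top of the table. The gap from the picture frame to the table's −x edge is 4 mm.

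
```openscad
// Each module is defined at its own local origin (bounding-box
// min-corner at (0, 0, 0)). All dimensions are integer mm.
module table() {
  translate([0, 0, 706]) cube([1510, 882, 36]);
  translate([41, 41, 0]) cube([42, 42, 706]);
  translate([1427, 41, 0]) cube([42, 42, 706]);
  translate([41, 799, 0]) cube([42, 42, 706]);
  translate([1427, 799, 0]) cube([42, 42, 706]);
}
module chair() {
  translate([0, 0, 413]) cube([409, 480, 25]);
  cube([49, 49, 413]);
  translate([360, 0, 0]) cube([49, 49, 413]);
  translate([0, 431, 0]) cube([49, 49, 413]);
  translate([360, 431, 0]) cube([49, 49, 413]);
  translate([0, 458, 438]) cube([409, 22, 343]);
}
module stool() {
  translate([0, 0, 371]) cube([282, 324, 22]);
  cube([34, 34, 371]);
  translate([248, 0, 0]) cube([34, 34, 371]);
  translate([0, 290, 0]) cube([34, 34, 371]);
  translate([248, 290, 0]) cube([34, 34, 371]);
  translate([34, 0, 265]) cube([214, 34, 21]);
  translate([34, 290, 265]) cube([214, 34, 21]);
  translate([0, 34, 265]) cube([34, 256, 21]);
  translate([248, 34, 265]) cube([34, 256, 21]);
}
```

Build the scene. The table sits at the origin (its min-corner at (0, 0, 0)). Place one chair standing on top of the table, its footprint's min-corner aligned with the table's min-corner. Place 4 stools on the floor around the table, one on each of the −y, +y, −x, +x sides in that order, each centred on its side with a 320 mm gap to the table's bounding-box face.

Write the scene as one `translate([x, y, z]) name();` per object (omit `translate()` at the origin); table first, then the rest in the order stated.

table();
translate([0, 0, 742]) chair();
translate([614, -644, 0]) stool();
translate([614, 1202, 0]) stool();
translate([-602, 279, 0]) stool();
translate([1830, 279, 0]) stool();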